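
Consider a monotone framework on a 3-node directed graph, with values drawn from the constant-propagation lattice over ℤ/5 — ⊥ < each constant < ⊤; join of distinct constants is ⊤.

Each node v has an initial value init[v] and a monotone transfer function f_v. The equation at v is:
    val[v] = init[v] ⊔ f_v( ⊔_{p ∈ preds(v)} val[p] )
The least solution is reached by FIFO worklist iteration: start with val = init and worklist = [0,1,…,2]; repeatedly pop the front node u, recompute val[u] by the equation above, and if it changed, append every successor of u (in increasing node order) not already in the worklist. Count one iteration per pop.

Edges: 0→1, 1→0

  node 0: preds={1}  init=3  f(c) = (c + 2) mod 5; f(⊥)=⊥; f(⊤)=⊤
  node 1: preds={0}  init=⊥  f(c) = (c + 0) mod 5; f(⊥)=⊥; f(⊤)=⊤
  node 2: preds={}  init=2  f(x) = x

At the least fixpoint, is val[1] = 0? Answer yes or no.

no

Trace (6 dequeues):
  [1] u=0 | in ⊥ | out 3 | ==
  [2] u=1 | in 3 | out 3 | prev ⊥ | push {0}
  [3] u=2 | in ⊥ | out 2 | ==
  [4] u=0 | in 3 | out ⊤ | prev 3 | push {1}
  [5] u=1 | in ⊤ | out ⊤ | prev 3 | push {0}
  [6] u=0 | in ⊤ | out ⊤ | ==

Converged values:
  [0] ⊤
  [1] ⊤
  [2] 2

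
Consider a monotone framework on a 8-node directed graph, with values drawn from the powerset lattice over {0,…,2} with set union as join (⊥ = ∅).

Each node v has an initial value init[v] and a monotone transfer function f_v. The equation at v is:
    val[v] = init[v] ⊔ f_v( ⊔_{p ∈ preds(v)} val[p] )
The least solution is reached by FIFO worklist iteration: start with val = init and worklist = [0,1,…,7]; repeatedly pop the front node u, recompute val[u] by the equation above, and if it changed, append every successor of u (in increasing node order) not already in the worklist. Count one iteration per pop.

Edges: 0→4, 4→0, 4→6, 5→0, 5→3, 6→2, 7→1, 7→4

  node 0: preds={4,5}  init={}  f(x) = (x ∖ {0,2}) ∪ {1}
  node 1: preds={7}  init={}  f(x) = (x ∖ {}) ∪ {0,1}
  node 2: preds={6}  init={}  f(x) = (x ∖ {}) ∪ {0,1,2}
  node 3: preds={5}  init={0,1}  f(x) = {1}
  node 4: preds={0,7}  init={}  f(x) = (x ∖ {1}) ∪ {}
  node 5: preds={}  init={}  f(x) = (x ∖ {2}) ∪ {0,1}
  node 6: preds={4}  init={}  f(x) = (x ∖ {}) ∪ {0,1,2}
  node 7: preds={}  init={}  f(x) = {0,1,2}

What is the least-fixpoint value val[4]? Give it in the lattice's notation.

{0,2}

Trace (15 dequeues):
  [1] u=0 | in {} | out {1} | prev {} | push {}
  [2] u=1 | in {} | out {0,1} | prev {} | push {}
  [3] u=2 | in {} | out {0,1,2} | prev {} | push {}
  [4] u=3 | in {} | out {0,1} | ==
  [5] u=4 | in {1} | out {} | ==
  [6] u=5 | in {} | out {0,1} | prev {} | push {0,3}
  [7] u=6 | in {} | out {0,1,2} | prev {} | push {2}
  [8] u=7 | in {} | out {0,1,2} | prev {} | push {1,4}
  [9] u=0 | in {0,1} | out {1} | ==
  [10] u=3 | in {0,1} | out {0,1} | ==
  [11] u=2 | in {0,1,2} | out {0,1,2} | ==
  [12] u=1 | in {0,1,2} | out {0,1,2} | prev {0,1} | push {}
  [13] u=4 | in {0,1,2} | out {0,2} | prev {} | push {0,6}
  [14] u=0 | in {0,1,2} | out {1} | ==
  [15] u=6 | in {0,2} | out {0,1,2} | ==

Converged values:
  [0] {1}
  [1] {0,1,2}
  [2] {0,1,2}
  [3] {0,1}
  [4] {0,2}
  [5] {0,1}
  [6] {0,1,2}
  [7] {0,1,2}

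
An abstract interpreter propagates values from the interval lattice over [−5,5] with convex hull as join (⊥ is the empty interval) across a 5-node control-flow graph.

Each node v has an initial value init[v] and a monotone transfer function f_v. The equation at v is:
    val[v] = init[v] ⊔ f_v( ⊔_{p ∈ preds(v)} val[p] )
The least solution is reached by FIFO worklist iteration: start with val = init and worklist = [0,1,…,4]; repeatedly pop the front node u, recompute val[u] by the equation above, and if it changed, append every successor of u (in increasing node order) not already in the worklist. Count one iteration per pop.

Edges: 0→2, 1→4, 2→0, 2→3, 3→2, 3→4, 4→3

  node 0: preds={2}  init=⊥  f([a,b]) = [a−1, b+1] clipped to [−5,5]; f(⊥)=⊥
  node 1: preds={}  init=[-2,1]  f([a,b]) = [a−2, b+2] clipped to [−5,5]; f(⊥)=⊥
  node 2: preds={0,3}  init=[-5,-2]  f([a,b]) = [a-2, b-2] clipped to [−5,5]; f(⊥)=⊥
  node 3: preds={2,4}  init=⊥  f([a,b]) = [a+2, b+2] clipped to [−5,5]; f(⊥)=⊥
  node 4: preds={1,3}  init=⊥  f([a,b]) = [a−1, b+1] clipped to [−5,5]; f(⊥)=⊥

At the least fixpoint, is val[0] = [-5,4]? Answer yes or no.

Worklist (16 pops):
  #1 pop 0: in=[-5,-2] → [-5,-1] (was ⊥); enqueue []
  #2 pop 1: in=⊥ → [-2,1] (no change)
  #3 pop 2: in=[-5,-1] → [-5,-2] (no change)
  #4 pop 3: in=[-5,-2] → [-3,0] (was ⊥); enqueue [2]
  #5 pop 4: in=[-3,1] → [-4,2] (was ⊥); enqueue [3]
  #6 pop 2: in=[-5,0] → [-5,-2] (no change)
  #7 pop 3: in=[-5,2] → [-3,4] (was [-3,0]); enqueue [2,4]
  #8 pop 2: in=[-5,4] → [-5,2] (was [-5,-2]); enqueue [0,3]
  #9 pop 4: in=[-3,4] → [-4,5] (was [-4,2]); enqueue []
  #10 pop 0: in=[-5,2] → [-5,3] (was [-5,-1]); enqueue [2]
  #11 pop 3: in=[-5,5] → [-3,5] (was [-3,4]); enqueue [4]
  #12 pop 2: in=[-5,5] → [-5,3] (was [-5,2]); enqueue [0,3]
  #13 pop 4: in=[-3,5] → [-4,5] (no change)
  #14 pop 0: in=[-5,3] → [-5,4] (was [-5,3]); enqueue [2]
  #15 pop 3: in=[-5,5] → [-3,5] (no change)
  #16 pop 2: in=[-5,5] → [-5,3] (no change)

Fixpoint:
  val[0] = [-5,4]
  val[1] = [-2,1]
  val[2] = [-5,3]
  val[3] = [-3,5]
  val[4] = [-4,5]

yes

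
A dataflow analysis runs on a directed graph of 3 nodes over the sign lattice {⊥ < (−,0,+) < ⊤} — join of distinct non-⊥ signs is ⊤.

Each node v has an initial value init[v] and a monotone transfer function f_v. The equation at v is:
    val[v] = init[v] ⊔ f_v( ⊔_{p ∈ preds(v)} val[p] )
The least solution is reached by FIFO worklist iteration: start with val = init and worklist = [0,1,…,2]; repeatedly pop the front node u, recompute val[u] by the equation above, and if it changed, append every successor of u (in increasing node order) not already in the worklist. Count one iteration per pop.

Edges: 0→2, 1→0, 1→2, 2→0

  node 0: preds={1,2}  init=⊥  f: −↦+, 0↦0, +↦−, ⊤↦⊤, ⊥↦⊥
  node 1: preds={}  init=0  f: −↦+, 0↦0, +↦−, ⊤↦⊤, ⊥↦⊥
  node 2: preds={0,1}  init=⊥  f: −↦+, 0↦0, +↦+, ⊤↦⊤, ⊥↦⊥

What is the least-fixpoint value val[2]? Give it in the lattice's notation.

Iteration log — 4 steps:
  step 1. node 0  ⊔preds=0  new=0  old=⊥  +wl: 
  step 2. node 1  ⊔preds=⊥  new=0  stable
  step 3. node 2  ⊔preds=0  new=0  old=⊥  +wl: 0
  step 4. node 0  ⊔preds=0  new=0  stable

Least fixpoint reached:
  node 0: 0
  node 1: 0
  node 2: 0

0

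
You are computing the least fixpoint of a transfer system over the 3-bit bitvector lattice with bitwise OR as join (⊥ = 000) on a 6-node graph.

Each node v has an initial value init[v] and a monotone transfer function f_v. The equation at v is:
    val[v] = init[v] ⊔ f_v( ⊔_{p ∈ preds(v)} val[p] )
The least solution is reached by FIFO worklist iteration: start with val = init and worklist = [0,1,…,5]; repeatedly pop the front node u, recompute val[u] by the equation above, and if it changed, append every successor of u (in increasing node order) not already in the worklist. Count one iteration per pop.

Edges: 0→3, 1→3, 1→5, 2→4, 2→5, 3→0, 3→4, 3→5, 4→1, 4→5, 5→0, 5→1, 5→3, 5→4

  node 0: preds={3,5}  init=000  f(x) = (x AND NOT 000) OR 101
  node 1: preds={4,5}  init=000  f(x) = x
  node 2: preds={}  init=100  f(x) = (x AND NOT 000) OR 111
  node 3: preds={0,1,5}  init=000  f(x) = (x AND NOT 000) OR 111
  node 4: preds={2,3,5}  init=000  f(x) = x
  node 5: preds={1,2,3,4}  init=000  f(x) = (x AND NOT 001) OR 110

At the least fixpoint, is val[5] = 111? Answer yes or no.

no

Iteration log — 11 steps:
  step 1. node 0  ⊔preds=000  new=101  old=000  +wl: 
  step 2. node 1  ⊔preds=000  new=000  stable
  step 3. node 2  ⊔preds=000  new=111  old=100  +wl: 
  step 4. node 3  ⊔preds=101  new=111  old=000  +wl: 0
  step 5. node 4  ⊔preds=111  new=111  old=000  +wl: 1
  step 6. node 5  ⊔preds=111  new=110  old=000  +wl: 3,4
  step 7. node 0  ⊔preds=111  new=111  old=101  +wl: 
  step 8. node 1  ⊔preds=111  new=111  old=000  +wl: 5
  step 9. node 3  ⊔preds=111  new=111  stable
  step 10. node 4  ⊔preds=111  new=111  stable
  step 11. node 5  ⊔preds=111  new=110  stable

Least fixpoint reached:
  node 0: 111
  node 1: 111
  node 2: 111
  node 3: 111
  node 4: 111
  node 5: 110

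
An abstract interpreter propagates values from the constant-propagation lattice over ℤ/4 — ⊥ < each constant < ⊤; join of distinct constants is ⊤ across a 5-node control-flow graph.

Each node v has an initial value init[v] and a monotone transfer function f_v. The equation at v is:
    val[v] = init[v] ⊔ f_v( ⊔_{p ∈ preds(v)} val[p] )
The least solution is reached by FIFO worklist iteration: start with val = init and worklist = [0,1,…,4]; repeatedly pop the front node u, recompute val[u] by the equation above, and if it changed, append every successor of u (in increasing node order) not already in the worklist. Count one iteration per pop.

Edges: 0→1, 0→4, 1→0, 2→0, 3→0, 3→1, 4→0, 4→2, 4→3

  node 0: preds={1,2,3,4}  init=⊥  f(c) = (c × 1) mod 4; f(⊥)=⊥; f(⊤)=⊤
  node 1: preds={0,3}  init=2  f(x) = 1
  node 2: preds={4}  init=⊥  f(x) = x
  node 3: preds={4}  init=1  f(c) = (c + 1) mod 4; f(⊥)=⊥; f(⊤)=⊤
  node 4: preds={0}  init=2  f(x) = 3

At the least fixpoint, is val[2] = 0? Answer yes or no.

Iteration log — 10 steps:
  step 1. node 0  ⊔preds=⊤  new=⊤  old=⊥  +wl: 
  step 2. node 1  ⊔preds=⊤  new=⊤  old=2  +wl: 0
  step 3. node 2  ⊔preds=2  new=2  old=⊥  +wl: 
  step 4. node 3  ⊔preds=2  new=⊤  old=1  +wl: 1
  step 5. node 4  ⊔preds=⊤  new=⊤  old=2  +wl: 2,3
  step 6. node 0  ⊔preds=⊤  new=⊤  stable
  step 7. node 1  ⊔preds=⊤  new=⊤  stable
  step 8. node 2  ⊔preds=⊤  new=⊤  old=2  +wl: 0
  step 9. node 3  ⊔preds=⊤  new=⊤  stable
  step 10. node 0  ⊔preds=⊤  new=⊤  stable

Least fixpoint reached:
  node 0: ⊤
  node 1: ⊤
  node 2: ⊤
  node 3: ⊤
  node 4: ⊤

no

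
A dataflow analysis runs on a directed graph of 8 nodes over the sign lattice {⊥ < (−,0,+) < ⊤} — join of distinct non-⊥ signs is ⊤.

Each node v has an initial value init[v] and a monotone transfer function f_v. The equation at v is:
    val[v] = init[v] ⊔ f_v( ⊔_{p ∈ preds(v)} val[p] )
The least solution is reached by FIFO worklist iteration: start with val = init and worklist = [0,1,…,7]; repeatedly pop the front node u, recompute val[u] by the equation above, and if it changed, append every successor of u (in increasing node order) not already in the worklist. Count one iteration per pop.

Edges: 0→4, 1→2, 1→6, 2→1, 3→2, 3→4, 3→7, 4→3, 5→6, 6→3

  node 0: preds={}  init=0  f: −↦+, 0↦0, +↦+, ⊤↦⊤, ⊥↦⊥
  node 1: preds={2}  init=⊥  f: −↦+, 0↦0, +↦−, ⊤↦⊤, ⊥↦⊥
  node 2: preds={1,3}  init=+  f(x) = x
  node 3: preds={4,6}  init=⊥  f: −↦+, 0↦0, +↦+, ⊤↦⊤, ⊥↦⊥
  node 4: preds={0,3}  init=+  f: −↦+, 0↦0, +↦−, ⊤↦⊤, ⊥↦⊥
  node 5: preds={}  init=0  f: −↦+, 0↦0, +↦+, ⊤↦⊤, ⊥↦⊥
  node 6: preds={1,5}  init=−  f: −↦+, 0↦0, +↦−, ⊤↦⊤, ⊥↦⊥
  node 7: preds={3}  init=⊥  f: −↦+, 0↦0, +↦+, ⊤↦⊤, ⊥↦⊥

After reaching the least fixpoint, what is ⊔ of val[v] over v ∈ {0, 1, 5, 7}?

Trace (12 dequeues):
  [1] u=0 | in ⊥ | out 0 | ==
  [2] u=1 | in + | out − | prev ⊥ | push {}
  [3] u=2 | in − | out ⊤ | prev + | push {1}
  [4] u=3 | in ⊤ | out ⊤ | prev ⊥ | push {2}
  [5] u=4 | in ⊤ | out ⊤ | prev + | push {3}
  [6] u=5 | in ⊥ | out 0 | ==
  [7] u=6 | in ⊤ | out ⊤ | prev − | push {}
  [8] u=7 | in ⊤ | out ⊤ | prev ⊥ | push {}
  [9] u=1 | in ⊤ | out ⊤ | prev − | push {6}
  [10] u=2 | in ⊤ | out ⊤ | ==
  [11] u=3 | in ⊤ | out ⊤ | ==
  [12] u=6 | in ⊤ | out ⊤ | ==

Converged values:
  [0] 0
  [1] ⊤
  [2] ⊤
  [3] ⊤
  [4] ⊤
  [5] 0
  [6] ⊤
  [7] ⊤

⊤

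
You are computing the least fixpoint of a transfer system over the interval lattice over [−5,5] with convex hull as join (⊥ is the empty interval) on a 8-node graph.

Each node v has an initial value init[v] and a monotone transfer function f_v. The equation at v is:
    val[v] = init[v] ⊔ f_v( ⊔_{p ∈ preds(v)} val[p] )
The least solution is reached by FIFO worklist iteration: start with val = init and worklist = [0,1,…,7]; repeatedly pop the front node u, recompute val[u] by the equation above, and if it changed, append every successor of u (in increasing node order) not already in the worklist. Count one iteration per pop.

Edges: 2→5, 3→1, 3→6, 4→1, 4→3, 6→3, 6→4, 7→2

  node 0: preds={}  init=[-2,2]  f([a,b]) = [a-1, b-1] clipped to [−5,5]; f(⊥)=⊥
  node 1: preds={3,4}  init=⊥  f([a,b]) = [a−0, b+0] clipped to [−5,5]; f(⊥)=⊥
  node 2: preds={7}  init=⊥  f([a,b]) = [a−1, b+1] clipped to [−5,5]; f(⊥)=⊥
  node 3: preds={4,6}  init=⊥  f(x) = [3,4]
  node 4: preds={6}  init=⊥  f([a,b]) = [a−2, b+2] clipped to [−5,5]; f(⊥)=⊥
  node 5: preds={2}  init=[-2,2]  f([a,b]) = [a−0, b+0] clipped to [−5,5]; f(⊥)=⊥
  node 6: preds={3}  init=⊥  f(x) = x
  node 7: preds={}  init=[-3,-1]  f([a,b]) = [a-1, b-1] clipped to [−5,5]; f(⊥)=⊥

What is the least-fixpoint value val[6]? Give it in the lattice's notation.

[3,4]

Iteration log — 13 steps:
  step 1. node 0  ⊔preds=⊥  new=[-2,2]  stable
  step 2. node 1  ⊔preds=⊥  new=⊥  stable
  step 3. node 2  ⊔preds=[-3,-1]  new=[-4,0]  old=⊥  +wl: 
  step 4. node 3  ⊔preds=⊥  new=[3,4]  old=⊥  +wl: 1
  step 5. node 4  ⊔preds=⊥  new=⊥  stable
  step 6. node 5  ⊔preds=[-4,0]  new=[-4,2]  old=[-2,2]  +wl: 
  step 7. node 6  ⊔preds=[3,4]  new=[3,4]  old=⊥  +wl: 3,4
  step 8. node 7  ⊔preds=⊥  new=[-3,-1]  stable
  step 9. node 1  ⊔preds=[3,4]  new=[3,4]  old=⊥  +wl: 
  step 10. node 3  ⊔preds=[3,4]  new=[3,4]  stable
  step 11. node 4  ⊔preds=[3,4]  new=[1,5]  old=⊥  +wl: 1,3
  step 12. node 1  ⊔preds=[1,5]  new=[1,5]  old=[3,4]  +wl: 
  step 13. node 3  ⊔preds=[1,5]  new=[3,4]  stable

Least fixpoint reached:
  node 0: [-2,2]
  node 1: [1,5]
  node 2: [-4,0]
  node 3: [3,4]
  node 4: [1,5]
  node 5: [-4,2]
  node 6: [3,4]
  node 7: [-3,-1]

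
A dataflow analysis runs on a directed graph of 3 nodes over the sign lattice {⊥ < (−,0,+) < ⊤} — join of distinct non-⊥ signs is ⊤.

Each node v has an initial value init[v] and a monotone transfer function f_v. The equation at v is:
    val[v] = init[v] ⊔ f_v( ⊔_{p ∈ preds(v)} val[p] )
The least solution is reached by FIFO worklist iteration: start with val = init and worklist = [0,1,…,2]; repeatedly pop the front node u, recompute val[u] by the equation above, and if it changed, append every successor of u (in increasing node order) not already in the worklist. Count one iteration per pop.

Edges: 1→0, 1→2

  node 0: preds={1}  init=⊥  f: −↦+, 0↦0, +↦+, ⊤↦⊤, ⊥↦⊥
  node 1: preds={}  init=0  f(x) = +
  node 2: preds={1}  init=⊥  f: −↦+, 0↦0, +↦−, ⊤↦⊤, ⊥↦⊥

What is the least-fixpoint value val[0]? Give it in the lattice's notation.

⊤

Iteration log — 4 steps:
  step 1. node 0  ⊔preds=0  new=0  old=⊥  +wl: 
  step 2. node 1  ⊔preds=⊥  new=⊤  old=0  +wl: 0
  step 3. node 2  ⊔preds=⊤  new=⊤  old=⊥  +wl: 
  step 4. node 0  ⊔preds=⊤  new=⊤  old=0  +wl: 

Least fixpoint reached:
  node 0: ⊤
  node 1: ⊤
  node 2: ⊤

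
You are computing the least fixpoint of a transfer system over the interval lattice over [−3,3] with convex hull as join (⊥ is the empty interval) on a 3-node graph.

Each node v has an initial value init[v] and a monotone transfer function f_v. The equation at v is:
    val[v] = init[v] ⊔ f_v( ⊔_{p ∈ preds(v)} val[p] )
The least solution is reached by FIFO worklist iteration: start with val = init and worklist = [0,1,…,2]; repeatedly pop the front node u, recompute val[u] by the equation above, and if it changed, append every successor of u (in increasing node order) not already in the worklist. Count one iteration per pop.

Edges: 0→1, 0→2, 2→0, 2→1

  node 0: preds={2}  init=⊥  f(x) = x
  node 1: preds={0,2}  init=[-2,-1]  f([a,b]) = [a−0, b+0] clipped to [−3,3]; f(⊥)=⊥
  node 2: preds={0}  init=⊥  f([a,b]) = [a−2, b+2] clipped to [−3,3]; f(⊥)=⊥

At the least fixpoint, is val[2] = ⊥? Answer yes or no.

Worklist (3 pops):
  #1 pop 0: in=⊥ → ⊥ (no change)
  #2 pop 1: in=⊥ → [-2,-1] (no change)
  #3 pop 2: in=⊥ → ⊥ (no change)

Fixpoint:
  val[0] = ⊥
  val[1] = [-2,-1]
  val[2] = ⊥

yes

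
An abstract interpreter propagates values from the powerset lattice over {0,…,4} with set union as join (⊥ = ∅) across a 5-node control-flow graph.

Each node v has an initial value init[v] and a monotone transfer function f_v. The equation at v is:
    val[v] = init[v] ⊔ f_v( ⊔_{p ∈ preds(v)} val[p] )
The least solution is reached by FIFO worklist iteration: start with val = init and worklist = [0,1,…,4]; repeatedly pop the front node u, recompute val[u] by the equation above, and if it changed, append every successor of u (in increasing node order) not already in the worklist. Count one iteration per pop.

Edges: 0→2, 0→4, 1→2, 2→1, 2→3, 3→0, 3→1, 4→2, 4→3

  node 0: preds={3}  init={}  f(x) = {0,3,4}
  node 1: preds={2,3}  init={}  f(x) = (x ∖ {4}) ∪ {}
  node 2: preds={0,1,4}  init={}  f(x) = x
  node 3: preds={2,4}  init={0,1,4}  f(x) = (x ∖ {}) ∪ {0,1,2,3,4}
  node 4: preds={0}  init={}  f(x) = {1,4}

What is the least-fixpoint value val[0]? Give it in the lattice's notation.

{0,3,4}

Trace (10 dequeues):
  [1] u=0 | in {0,1,4} | out {0,3,4} | prev {} | push {}
  [2] u=1 | in {0,1,4} | out {0,1} | prev {} | push {}
  [3] u=2 | in {0,1,3,4} | out {0,1,3,4} | prev {} | push {1}
  [4] u=3 | in {0,1,3,4} | out {0,1,2,3,4} | prev {0,1,4} | push {0}
  [5] u=4 | in {0,3,4} | out {1,4} | prev {} | push {2,3}
  [6] u=1 | in {0,1,2,3,4} | out {0,1,2,3} | prev {0,1} | push {}
  [7] u=0 | in {0,1,2,3,4} | out {0,3,4} | ==
  [8] u=2 | in {0,1,2,3,4} | out {0,1,2,3,4} | prev {0,1,3,4} | push {1}
  [9] u=3 | in {0,1,2,3,4} | out {0,1,2,3,4} | ==
  [10] u=1 | in {0,1,2,3,4} | out {0,1,2,3} | ==

Converged values:
  [0] {0,3,4}
  [1] {0,1,2,3}
  [2] {0,1,2,3,4}
  [3] {0,1,2,3,4}
  [4] {1,4}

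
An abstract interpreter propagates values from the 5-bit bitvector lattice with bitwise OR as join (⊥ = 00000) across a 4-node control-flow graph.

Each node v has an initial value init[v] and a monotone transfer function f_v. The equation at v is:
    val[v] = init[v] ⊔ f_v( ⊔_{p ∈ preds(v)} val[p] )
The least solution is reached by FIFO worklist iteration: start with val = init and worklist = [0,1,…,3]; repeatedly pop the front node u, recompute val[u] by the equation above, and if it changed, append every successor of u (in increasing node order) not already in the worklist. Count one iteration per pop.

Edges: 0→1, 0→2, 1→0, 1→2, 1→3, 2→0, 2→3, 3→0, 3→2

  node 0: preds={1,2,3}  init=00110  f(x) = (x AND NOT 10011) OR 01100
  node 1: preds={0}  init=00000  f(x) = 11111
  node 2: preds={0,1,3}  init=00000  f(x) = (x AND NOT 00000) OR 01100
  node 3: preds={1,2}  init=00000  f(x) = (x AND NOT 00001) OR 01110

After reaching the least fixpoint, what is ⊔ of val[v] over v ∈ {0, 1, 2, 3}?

11111

Trace (6 dequeues):
  [1] u=0 | in 00000 | out 01110 | prev 00110 | push {}
  [2] u=1 | in 01110 | out 11111 | prev 00000 | push {0}
  [3] u=2 | in 11111 | out 11111 | prev 00000 | push {}
  [4] u=3 | in 11111 | out 11110 | prev 00000 | push {2}
  [5] u=0 | in 11111 | out 01110 | ==
  [6] u=2 | in 11111 | out 11111 | ==

Converged values:
  [0] 01110
  [1] 11111
  [2] 11111
  [3] 11110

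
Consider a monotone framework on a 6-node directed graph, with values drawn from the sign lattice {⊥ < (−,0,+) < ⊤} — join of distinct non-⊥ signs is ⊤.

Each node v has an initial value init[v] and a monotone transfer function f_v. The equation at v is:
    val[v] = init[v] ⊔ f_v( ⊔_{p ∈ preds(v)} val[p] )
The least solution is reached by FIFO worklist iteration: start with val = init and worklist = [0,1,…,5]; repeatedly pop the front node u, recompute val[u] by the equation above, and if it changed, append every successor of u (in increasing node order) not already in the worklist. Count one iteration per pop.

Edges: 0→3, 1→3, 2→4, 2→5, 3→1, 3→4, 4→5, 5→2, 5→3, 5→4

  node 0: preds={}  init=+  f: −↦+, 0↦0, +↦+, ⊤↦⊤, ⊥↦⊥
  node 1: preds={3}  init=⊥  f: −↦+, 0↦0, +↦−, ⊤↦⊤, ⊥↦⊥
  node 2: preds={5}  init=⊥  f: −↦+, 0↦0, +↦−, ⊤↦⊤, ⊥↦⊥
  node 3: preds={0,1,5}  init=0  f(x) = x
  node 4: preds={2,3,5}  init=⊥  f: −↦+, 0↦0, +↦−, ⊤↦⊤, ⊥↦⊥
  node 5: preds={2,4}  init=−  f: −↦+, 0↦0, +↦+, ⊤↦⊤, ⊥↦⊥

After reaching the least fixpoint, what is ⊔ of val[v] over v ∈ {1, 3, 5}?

⊤

Trace (11 dequeues):
  [1] u=0 | in ⊥ | out + | ==
  [2] u=1 | in 0 | out 0 | prev ⊥ | push {}
  [3] u=2 | in − | out + | prev ⊥ | push {}
  [4] u=3 | in ⊤ | out ⊤ | prev 0 | push {1}
  [5] u=4 | in ⊤ | out ⊤ | prev ⊥ | push {}
  [6] u=5 | in ⊤ | out ⊤ | prev − | push {2,3,4}
  [7] u=1 | in ⊤ | out ⊤ | prev 0 | push {}
  [8] u=2 | in ⊤ | out ⊤ | prev + | push {5}
  [9] u=3 | in ⊤ | out ⊤ | ==
  [10] u=4 | in ⊤ | out ⊤ | ==
  [11] u=5 | in ⊤ | out ⊤ | ==

Converged values:
  [0] +
  [1] ⊤
  [2] ⊤
  [3] ⊤
  [4] ⊤
  [5] ⊤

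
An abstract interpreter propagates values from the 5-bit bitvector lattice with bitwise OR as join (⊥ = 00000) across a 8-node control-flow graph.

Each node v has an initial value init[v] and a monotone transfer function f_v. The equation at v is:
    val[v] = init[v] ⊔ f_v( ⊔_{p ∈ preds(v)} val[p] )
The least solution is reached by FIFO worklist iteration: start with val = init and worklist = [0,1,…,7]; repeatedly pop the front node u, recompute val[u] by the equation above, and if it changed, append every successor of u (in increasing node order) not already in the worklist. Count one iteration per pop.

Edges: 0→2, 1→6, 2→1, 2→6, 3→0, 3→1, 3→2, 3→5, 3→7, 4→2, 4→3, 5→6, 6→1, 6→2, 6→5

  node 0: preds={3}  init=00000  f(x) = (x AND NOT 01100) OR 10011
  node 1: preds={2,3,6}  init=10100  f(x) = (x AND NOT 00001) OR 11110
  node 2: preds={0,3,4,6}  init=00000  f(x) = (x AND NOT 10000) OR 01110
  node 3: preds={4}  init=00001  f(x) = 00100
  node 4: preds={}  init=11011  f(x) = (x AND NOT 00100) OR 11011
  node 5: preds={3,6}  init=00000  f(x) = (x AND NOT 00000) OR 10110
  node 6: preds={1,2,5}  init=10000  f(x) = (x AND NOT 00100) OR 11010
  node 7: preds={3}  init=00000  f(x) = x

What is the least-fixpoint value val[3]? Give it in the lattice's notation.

00101

Worklist (13 pops):
  #1 pop 0: in=00001 → 10011 (was 00000); enqueue []
  #2 pop 1: in=10001 → 11110 (was 10100); enqueue []
  #3 pop 2: in=11011 → 01111 (was 00000); enqueue [1]
  #4 pop 3: in=11011 → 00101 (was 00001); enqueue [0,2]
  #5 pop 4: in=00000 → 11011 (no change)
  #6 pop 5: in=10101 → 10111 (was 00000); enqueue []
  #7 pop 6: in=11111 → 11011 (was 10000); enqueue [5]
  #8 pop 7: in=00101 → 00101 (was 00000); enqueue []
  #9 pop 1: in=11111 → 11110 (no change)
  #10 pop 0: in=00101 → 10011 (no change)
  #11 pop 2: in=11111 → 01111 (no change)
  #12 pop 5: in=11111 → 11111 (was 10111); enqueue [6]
  #13 pop 6: in=11111 → 11011 (no change)

Fixpoint:
  val[0] = 10011
  val[1] = 11110
  val[2] = 01111
  val[3] = 00101
  val[4] = 11011
  val[5] = 11111
  val[6] = 11011
  val[7] = 00101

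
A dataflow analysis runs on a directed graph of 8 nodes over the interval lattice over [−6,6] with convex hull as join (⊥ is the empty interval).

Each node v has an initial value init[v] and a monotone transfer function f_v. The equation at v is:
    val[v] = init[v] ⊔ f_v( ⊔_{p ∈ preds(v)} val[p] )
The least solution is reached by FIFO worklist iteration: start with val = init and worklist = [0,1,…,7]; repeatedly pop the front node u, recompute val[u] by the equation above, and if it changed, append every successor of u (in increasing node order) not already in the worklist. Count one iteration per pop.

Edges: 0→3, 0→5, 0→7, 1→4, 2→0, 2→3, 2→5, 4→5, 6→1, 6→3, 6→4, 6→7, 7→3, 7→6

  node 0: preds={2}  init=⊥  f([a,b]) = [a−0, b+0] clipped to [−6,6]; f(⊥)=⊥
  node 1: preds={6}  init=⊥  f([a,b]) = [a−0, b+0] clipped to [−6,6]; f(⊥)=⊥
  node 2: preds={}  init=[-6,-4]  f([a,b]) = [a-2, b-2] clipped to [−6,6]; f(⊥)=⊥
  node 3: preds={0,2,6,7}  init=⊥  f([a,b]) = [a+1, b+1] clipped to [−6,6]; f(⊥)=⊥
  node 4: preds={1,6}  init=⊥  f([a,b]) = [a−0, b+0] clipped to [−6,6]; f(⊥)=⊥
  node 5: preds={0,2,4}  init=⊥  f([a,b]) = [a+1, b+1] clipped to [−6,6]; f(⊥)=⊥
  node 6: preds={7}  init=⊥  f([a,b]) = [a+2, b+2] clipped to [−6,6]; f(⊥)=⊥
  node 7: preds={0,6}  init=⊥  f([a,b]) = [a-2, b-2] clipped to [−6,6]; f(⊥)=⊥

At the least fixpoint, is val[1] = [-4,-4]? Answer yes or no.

yes

Iteration log — 15 steps:
  step 1. node 0  ⊔preds=[-6,-4]  new=[-6,-4]  old=⊥  +wl: 
  step 2. node 1  ⊔preds=⊥  new=⊥  stable
  step 3. node 2  ⊔preds=⊥  new=[-6,-4]  stable
  step 4. node 3  ⊔preds=[-6,-4]  new=[-5,-3]  old=⊥  +wl: 
  step 5. node 4  ⊔preds=⊥  new=⊥  stable
  step 6. node 5  ⊔preds=[-6,-4]  new=[-5,-3]  old=⊥  +wl: 
  step 7. node 6  ⊔preds=⊥  new=⊥  stable
  step 8. node 7  ⊔preds=[-6,-4]  new=[-6,-6]  old=⊥  +wl: 3,6
  step 9. node 3  ⊔preds=[-6,-4]  new=[-5,-3]  stable
  step 10. node 6  ⊔preds=[-6,-6]  new=[-4,-4]  old=⊥  +wl: 1,3,4,7
  step 11. node 1  ⊔preds=[-4,-4]  new=[-4,-4]  old=⊥  +wl: 
  step 12. node 3  ⊔preds=[-6,-4]  new=[-5,-3]  stable
  step 13. node 4  ⊔preds=[-4,-4]  new=[-4,-4]  old=⊥  +wl: 5
  step 14. node 7  ⊔preds=[-6,-4]  new=[-6,-6]  stable
  step 15. node 5  ⊔preds=[-6,-4]  new=[-5,-3]  stable

Least fixpoint reached:
  node 0: [-6,-4]
  node 1: [-4,-4]
  node 2: [-6,-4]
  node 3: [-5,-3]
  node 4: [-4,-4]
  node 5: [-5,-3]
  node 6: [-4,-4]
  node 7: [-6,-6]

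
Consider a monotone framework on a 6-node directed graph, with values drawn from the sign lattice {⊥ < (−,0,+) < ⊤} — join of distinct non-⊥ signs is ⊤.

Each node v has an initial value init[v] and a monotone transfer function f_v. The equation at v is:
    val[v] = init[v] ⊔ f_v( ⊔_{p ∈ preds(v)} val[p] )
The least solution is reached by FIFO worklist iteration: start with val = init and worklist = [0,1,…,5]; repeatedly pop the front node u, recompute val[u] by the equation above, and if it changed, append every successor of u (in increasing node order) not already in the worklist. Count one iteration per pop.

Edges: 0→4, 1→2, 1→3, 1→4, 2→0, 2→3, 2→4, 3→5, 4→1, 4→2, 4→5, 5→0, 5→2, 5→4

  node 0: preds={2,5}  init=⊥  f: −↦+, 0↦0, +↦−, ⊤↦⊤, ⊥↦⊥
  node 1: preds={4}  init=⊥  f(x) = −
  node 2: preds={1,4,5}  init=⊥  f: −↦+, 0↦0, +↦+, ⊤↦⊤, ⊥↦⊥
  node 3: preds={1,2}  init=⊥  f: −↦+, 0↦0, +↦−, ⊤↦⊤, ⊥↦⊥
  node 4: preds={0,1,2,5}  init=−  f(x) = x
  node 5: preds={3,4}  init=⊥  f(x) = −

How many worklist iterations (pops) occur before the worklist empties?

12

Trace (12 dequeues):
  [1] u=0 | in ⊥ | out ⊥ | ==
  [2] u=1 | in − | out − | prev ⊥ | push {}
  [3] u=2 | in − | out + | prev ⊥ | push {0}
  [4] u=3 | in ⊤ | out ⊤ | prev ⊥ | push {}
  [5] u=4 | in ⊤ | out ⊤ | prev − | push {1,2}
  [6] u=5 | in ⊤ | out − | prev ⊥ | push {4}
  [7] u=0 | in ⊤ | out ⊤ | prev ⊥ | push {}
  [8] u=1 | in ⊤ | out − | ==
  [9] u=2 | in ⊤ | out ⊤ | prev + | push {0,3}
  [10] u=4 | in ⊤ | out ⊤ | ==
  [11] u=0 | in ⊤ | out ⊤ | ==
  [12] u=3 | in ⊤ | out ⊤ | ==

Converged values:
  [0] ⊤
  [1] −
  [2] ⊤
  [3] ⊤
  [4] ⊤
  [5] −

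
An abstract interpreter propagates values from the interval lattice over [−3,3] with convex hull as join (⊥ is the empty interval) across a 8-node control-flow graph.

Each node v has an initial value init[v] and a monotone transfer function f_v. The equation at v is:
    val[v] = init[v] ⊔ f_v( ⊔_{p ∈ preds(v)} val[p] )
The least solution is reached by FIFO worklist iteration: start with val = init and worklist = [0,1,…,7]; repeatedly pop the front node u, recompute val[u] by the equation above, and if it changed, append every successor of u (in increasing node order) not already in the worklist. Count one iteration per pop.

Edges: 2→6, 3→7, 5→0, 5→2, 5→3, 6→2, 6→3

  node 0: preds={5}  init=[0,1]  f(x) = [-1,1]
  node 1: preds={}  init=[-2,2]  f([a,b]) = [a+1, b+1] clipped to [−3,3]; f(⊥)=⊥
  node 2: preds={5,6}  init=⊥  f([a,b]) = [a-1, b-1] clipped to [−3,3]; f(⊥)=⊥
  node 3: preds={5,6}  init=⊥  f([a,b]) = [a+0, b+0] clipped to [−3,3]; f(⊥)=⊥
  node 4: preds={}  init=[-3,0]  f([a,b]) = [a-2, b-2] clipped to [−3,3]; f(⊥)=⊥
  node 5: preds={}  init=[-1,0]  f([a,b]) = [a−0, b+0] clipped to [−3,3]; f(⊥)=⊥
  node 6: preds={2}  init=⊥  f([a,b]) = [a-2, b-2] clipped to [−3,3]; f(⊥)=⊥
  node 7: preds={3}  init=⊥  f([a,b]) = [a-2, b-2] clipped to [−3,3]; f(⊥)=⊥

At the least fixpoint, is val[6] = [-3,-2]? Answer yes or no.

Trace (12 dequeues):
  [1] u=0 | in [-1,0] | out [-1,1] | prev [0,1] | push {}
  [2] u=1 | in ⊥ | out [-2,2] | ==
  [3] u=2 | in [-1,0] | out [-2,-1] | prev ⊥ | push {}
  [4] u=3 | in [-1,0] | out [-1,0] | prev ⊥ | push {}
  [5] u=4 | in ⊥ | out [-3,0] | ==
  [6] u=5 | in ⊥ | out [-1,0] | ==
  [7] u=6 | in [-2,-1] | out [-3,-3] | prev ⊥ | push {2,3}
  [8] u=7 | in [-1,0] | out [-3,-2] | prev ⊥ | push {}
  [9] u=2 | in [-3,0] | out [-3,-1] | prev [-2,-1] | push {6}
  [10] u=3 | in [-3,0] | out [-3,0] | prev [-1,0] | push {7}
  [11] u=6 | in [-3,-1] | out [-3,-3] | ==
  [12] u=7 | in [-3,0] | out [-3,-2] | ==

Converged values:
  [0] [-1,1]
  [1] [-2,2]
  [2] [-3,-1]
  [3] [-3,0]
  [4] [-3,0]
  [5] [-1,0]
  [6] [-3,-3]
  [7] [-3,-2]

no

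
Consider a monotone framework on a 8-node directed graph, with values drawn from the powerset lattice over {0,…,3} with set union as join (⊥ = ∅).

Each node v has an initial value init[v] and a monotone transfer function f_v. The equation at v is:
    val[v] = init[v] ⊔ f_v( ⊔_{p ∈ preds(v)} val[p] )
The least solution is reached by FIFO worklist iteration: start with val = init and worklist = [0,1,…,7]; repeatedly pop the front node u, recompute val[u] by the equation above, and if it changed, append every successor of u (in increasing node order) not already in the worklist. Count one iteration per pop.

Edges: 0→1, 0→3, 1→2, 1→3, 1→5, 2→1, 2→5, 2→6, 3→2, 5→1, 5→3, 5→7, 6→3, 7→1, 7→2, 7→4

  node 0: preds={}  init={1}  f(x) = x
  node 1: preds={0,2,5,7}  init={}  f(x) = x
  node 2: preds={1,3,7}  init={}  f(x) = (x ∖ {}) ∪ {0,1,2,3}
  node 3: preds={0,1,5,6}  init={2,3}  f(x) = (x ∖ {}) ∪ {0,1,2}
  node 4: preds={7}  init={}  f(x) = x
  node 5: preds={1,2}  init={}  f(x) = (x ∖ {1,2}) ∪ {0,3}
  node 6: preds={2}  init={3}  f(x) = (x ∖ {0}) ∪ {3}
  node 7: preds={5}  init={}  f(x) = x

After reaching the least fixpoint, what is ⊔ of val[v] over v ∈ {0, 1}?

{0,1,2,3}

Trace (13 dequeues):
  [1] u=0 | in {} | out {1} | ==
  [2] u=1 | in {1} | out {1} | prev {} | push {}
  [3] u=2 | in {1,2,3} | out {0,1,2,3} | prev {} | push {1}
  [4] u=3 | in {1,3} | out {0,1,2,3} | prev {2,3} | push {2}
  [5] u=4 | in {} | out {} | ==
  [6] u=5 | in {0,1,2,3} | out {0,3} | prev {} | push {3}
  [7] u=6 | in {0,1,2,3} | out {1,2,3} | prev {3} | push {}
  [8] u=7 | in {0,3} | out {0,3} | prev {} | push {4}
  [9] u=1 | in {0,1,2,3} | out {0,1,2,3} | prev {1} | push {5}
  [10] u=2 | in {0,1,2,3} | out {0,1,2,3} | ==
  [11] u=3 | in {0,1,2,3} | out {0,1,2,3} | ==
  [12] u=4 | in {0,3} | out {0,3} | prev {} | push {}
  [13] u=5 | in {0,1,2,3} | out {0,3} | ==

Converged values:
  [0] {1}
  [1] {0,1,2,3}
  [2] {0,1,2,3}
  [3] {0,1,2,3}
  [4] {0,3}
  [5] {0,3}
  [6] {1,2,3}
  [7] {0,3}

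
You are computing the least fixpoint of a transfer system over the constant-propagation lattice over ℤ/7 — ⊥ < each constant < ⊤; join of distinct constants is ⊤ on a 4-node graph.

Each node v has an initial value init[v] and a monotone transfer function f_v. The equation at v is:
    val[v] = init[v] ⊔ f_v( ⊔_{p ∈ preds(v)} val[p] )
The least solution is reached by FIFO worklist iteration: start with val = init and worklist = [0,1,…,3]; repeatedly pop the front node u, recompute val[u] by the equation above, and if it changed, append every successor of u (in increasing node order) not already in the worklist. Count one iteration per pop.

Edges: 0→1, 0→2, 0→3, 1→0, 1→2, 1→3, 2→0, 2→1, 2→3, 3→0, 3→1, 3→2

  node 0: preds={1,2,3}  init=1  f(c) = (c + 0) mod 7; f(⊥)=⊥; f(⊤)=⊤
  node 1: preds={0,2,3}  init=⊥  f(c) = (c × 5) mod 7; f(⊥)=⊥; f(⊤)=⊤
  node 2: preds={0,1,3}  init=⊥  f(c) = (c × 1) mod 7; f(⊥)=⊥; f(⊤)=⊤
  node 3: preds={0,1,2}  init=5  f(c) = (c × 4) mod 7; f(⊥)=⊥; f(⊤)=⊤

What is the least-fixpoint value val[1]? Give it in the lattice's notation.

⊤

Trace (7 dequeues):
  [1] u=0 | in 5 | out ⊤ | prev 1 | push {}
  [2] u=1 | in ⊤ | out ⊤ | prev ⊥ | push {0}
  [3] u=2 | in ⊤ | out ⊤ | prev ⊥ | push {1}
  [4] u=3 | in ⊤ | out ⊤ | prev 5 | push {2}
  [5] u=0 | in ⊤ | out ⊤ | ==
  [6] u=1 | in ⊤ | out ⊤ | ==
  [7] u=2 | in ⊤ | out ⊤ | ==

Converged values:
  [0] ⊤
  [1] ⊤
  [2] ⊤
  [3] ⊤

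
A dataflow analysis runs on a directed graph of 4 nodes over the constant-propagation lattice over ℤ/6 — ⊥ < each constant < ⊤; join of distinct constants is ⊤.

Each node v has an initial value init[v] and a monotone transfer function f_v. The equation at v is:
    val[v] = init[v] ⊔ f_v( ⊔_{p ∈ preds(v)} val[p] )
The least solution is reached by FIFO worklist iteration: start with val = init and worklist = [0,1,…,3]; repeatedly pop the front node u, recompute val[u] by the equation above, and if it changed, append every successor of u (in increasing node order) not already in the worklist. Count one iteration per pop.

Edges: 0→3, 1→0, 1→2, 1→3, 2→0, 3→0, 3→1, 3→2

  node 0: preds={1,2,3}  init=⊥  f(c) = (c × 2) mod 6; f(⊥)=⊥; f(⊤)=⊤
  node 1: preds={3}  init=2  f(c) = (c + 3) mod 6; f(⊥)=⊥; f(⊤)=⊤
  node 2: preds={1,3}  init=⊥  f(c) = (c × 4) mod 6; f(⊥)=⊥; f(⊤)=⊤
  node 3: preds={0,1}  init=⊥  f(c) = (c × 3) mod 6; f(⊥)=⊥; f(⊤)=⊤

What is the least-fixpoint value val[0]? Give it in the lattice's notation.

⊤

Worklist (9 pops):
  #1 pop 0: in=2 → 4 (was ⊥); enqueue []
  #2 pop 1: in=⊥ → 2 (no change)
  #3 pop 2: in=2 → 2 (was ⊥); enqueue [0]
  #4 pop 3: in=⊤ → ⊤ (was ⊥); enqueue [1,2]
  #5 pop 0: in=⊤ → ⊤ (was 4); enqueue [3]
  #6 pop 1: in=⊤ → ⊤ (was 2); enqueue [0]
  #7 pop 2: in=⊤ → ⊤ (was 2); enqueue []
  #8 pop 3: in=⊤ → ⊤ (no change)
  #9 pop 0: in=⊤ → ⊤ (no change)

Fixpoint:
  val[0] = ⊤
  val[1] = ⊤
  val[2] = ⊤
  val[3] = ⊤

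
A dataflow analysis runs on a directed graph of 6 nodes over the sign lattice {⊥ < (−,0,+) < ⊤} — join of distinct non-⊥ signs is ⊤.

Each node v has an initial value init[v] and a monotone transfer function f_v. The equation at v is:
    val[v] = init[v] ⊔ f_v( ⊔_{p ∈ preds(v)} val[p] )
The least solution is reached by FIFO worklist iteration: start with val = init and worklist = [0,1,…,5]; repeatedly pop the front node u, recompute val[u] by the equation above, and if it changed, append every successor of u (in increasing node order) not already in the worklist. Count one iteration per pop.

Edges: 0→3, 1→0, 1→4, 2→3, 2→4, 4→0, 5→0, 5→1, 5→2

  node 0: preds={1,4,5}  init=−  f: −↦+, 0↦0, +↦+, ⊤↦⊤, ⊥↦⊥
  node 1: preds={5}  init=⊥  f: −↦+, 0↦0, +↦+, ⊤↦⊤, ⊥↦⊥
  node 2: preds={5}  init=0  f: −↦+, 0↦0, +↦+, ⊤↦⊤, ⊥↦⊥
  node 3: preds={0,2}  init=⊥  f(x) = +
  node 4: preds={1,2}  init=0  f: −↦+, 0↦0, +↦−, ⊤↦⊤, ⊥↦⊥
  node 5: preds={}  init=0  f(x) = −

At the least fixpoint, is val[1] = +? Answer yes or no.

Trace (13 dequeues):
  [1] u=0 | in 0 | out ⊤ | prev − | push {}
  [2] u=1 | in 0 | out 0 | prev ⊥ | push {0}
  [3] u=2 | in 0 | out 0 | ==
  [4] u=3 | in ⊤ | out + | prev ⊥ | push {}
  [5] u=4 | in 0 | out 0 | ==
  [6] u=5 | in ⊥ | out ⊤ | prev 0 | push {1,2}
  [7] u=0 | in ⊤ | out ⊤ | ==
  [8] u=1 | in ⊤ | out ⊤ | prev 0 | push {0,4}
  [9] u=2 | in ⊤ | out ⊤ | prev 0 | push {3}
  [10] u=0 | in ⊤ | out ⊤ | ==
  [11] u=4 | in ⊤ | out ⊤ | prev 0 | push {0}
  [12] u=3 | in ⊤ | out + | ==
  [13] u=0 | in ⊤ | out ⊤ | ==

Converged values:
  [0] ⊤
  [1] ⊤
  [2] ⊤
  [3] +
  [4] ⊤
  [5] ⊤

no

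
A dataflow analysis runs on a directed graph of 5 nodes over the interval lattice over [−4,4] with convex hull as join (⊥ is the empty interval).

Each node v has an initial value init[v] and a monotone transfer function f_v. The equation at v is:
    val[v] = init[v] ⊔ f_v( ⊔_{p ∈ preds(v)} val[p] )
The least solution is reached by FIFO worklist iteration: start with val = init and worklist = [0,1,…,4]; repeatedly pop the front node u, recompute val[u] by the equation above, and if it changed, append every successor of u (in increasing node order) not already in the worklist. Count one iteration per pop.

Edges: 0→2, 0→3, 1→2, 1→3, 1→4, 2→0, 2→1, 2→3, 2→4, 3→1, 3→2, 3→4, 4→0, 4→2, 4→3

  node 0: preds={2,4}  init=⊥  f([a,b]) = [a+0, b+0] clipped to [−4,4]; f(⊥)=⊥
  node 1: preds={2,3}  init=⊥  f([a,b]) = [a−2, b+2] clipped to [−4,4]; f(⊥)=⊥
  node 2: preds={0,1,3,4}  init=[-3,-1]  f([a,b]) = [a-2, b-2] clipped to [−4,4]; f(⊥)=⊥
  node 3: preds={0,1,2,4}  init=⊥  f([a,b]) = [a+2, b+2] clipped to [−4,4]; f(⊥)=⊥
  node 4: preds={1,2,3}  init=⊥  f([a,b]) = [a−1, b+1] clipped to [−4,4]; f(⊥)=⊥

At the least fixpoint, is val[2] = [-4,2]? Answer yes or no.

Worklist (13 pops):
  #1 pop 0: in=[-3,-1] → [-3,-1] (was ⊥); enqueue []
  #2 pop 1: in=[-3,-1] → [-4,1] (was ⊥); enqueue []
  #3 pop 2: in=[-4,1] → [-4,-1] (was [-3,-1]); enqueue [0,1]
  #4 pop 3: in=[-4,1] → [-2,3] (was ⊥); enqueue [2]
  #5 pop 4: in=[-4,3] → [-4,4] (was ⊥); enqueue [3]
  #6 pop 0: in=[-4,4] → [-4,4] (was [-3,-1]); enqueue []
  #7 pop 1: in=[-4,3] → [-4,4] (was [-4,1]); enqueue [4]
  #8 pop 2: in=[-4,4] → [-4,2] (was [-4,-1]); enqueue [0,1]
  #9 pop 3: in=[-4,4] → [-2,4] (was [-2,3]); enqueue [2]
  #10 pop 4: in=[-4,4] → [-4,4] (no change)
  #11 pop 0: in=[-4,4] → [-4,4] (no change)
  #12 pop 1: in=[-4,4] → [-4,4] (no change)
  #13 pop 2: in=[-4,4] → [-4,2] (no change)

Fixpoint:
  val[0] = [-4,4]
  val[1] = [-4,4]
  val[2] = [-4,2]
  val[3] = [-2,4]
  val[4] = [-4,4]

yes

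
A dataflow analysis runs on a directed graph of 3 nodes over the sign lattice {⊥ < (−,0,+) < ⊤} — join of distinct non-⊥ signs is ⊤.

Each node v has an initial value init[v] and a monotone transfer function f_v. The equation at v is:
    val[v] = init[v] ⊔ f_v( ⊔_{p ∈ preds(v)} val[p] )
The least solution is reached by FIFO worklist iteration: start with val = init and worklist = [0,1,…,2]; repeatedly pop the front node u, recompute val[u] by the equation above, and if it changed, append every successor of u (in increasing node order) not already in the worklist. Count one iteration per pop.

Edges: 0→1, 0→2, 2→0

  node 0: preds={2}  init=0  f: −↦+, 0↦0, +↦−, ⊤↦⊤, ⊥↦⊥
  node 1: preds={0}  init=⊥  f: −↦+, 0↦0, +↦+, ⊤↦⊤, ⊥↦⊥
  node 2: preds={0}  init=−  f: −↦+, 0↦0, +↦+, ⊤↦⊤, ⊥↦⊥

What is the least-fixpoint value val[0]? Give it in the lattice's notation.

⊤

Worklist (4 pops):
  #1 pop 0: in=− → ⊤ (was 0); enqueue []
  #2 pop 1: in=⊤ → ⊤ (was ⊥); enqueue []
  #3 pop 2: in=⊤ → ⊤ (was −); enqueue [0]
  #4 pop 0: in=⊤ → ⊤ (no change)

Fixpoint:
  val[0] = ⊤
  val[1] = ⊤
  val[2] = ⊤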